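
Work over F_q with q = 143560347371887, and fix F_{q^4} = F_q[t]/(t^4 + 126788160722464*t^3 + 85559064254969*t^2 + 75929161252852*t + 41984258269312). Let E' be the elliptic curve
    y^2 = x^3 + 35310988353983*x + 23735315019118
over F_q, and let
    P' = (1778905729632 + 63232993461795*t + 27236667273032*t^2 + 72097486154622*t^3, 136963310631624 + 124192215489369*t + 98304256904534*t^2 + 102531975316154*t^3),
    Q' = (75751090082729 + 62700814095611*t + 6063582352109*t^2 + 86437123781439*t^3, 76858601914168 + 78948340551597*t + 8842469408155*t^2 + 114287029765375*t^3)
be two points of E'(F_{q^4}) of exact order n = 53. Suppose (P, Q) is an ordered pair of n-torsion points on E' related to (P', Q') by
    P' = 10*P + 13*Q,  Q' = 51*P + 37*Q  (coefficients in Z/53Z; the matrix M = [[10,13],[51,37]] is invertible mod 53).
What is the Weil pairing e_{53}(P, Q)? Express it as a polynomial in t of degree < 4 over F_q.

Alternating bilinearity on E[53] (values in mu_{53} in F_{143560347371887^4}) gives e(P',Q') = e(P,Q)^det(M).
det M = 10*37 - 13*51 = -293 = 25 (mod 53); 25^{-1} = 17 (mod 53).
Miller loop for e_{53} over F_{143560347371887^4}: bits of 53 = 110101; 5 double steps + 3 add steps, l/v at each.
e_{53}(P',Q') = 98946342223312 + 7385030302187*t + 113182343034640*t^2 + 70922719128411*t^3.
Finally e_{53}(P,Q) = 143405871438098 + 83496670958284*t + 42247373464383*t^2 + 112187589609608*t^3.

143405871438098 + 83496670958284*t + 42247373464383*t^2 + 112187589609608*t^3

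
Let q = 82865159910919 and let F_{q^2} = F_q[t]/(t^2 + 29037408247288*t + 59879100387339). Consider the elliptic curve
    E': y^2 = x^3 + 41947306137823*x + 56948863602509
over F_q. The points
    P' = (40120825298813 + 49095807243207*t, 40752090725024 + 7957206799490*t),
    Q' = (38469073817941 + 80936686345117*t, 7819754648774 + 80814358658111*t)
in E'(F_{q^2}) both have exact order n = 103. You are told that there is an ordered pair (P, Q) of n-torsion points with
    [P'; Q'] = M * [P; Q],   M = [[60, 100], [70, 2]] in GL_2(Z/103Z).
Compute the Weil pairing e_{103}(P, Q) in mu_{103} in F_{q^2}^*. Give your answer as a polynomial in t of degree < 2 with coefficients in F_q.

Alternating bilinearity on E[103] (values in mu_{103} in F_{82865159910919^2}) gives e(P',Q') = e(P,Q)^det(M).
det(M) mod 103 = 21; its inverse in (Z/103)^* is 54 (check: 21*54 mod 103 = 1).
Build f_{103,P'} and f_{103,Q'} via the 7-bit ladder of 103=1100111_2; evaluate at shifted divisors; quotient in F_{82865159910919^2}.
f_P(D_Q)/f_Q(D_P) = 58813702052765 + 7125697241177*t.
Finally e_{103}(P,Q) = 72975489714583 + 11794351083617*t.

72975489714583 + 11794351083617*t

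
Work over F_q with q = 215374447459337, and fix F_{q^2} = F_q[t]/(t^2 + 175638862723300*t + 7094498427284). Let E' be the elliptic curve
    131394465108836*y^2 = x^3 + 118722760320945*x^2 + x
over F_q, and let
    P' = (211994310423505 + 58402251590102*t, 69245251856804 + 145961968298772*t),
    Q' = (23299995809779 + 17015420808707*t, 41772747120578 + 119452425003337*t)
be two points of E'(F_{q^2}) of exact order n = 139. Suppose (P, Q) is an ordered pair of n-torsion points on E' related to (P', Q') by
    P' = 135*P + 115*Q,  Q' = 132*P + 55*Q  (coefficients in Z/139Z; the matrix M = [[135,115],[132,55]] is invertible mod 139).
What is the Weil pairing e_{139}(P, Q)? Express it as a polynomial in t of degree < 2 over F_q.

5668854517653 + 14075338611069*t

e_{139} is bilinear + alternating on E[139], so e_{139}(135*P + 115*Q, 132*P + 55*Q) = e_{139}(P,Q)^(135*55-115*132).
Inverting 29 mod 139: 24. Thus e_{139}(P,Q) = e(P',Q')^{24}.
(x,y)|->(100395887164691x+118492508625064,100395887164691y) sends E' to y^2=x^3+204499574021046*x+133394178877303.
Build f_{139,P'} and f_{139,Q'} via the 8-bit ladder of 139=10001011_2; evaluate at shifted divisors; quotient in F_{215374447459337^2}.
So e_{139}(P',Q') = 153634523183859 + 202431143682673*t.
Finally e_{139}(P,Q) = 5668854517653 + 14075338611069*t.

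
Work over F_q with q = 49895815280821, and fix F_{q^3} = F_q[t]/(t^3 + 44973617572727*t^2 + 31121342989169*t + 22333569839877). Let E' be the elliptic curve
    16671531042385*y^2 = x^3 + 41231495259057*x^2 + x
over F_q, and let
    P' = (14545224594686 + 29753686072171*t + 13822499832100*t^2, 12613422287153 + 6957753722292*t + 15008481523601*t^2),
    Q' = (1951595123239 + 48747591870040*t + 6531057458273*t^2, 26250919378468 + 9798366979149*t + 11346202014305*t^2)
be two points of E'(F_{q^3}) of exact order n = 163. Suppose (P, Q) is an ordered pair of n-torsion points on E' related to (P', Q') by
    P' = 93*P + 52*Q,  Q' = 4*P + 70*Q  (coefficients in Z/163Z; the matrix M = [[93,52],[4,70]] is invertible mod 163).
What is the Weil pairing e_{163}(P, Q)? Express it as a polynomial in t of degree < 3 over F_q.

Alternating bilinearity on E[163] (values in mu_{163} in F_{49895815280821^3}) gives e(P',Q') = e(P,Q)^det(M).
det M = 93*70 - 52*4 = 6302 = 108 (mod 163); 108^{-1} = 80 (mod 163).
(x,y)|->(10815027985312x+28557892714108,10815027985312y) sends E' to y^2=x^3+25080908286888*x+2837935263199.
Build f_{163,P'} and f_{163,Q'} via the 8-bit ladder of 163=10100011_2; evaluate at shifted divisors; quotient in F_{49895815280821^3}.
So e_{163}(P',Q') = 48584978278498 + 35443570259608*t + 28822066838981*t^2.
Hence e(P,Q) = 49557372624259 + 27364332382194*t + 37956121248341*t^2 in F_{49895815280821^3}^*.

49557372624259 + 27364332382194*t + 37956121248341*t^2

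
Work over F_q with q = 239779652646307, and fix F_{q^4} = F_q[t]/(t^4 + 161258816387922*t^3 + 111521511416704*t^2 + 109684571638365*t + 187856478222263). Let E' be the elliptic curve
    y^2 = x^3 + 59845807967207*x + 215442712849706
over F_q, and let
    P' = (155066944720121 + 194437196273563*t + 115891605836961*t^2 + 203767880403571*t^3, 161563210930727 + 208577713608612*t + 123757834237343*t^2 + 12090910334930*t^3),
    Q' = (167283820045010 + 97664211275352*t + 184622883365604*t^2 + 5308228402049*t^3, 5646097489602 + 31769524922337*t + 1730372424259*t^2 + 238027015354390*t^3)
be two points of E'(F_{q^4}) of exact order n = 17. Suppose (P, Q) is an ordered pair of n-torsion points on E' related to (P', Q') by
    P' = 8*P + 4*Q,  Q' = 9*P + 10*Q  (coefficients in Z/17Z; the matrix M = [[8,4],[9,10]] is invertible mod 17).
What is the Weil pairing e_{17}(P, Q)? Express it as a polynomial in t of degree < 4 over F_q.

80362593265026 + 64968843587640*t + 32093870464686*t^2 + 10429857510477*t^3

The 17-Weil pairing on E[17] over F_{239779652646307} is alternating-bilinear: e_{17}(P',Q') = e_{17}(P,Q)^det(M).
Inverting 10 mod 17: 12. Thus e_{17}(P,Q) = e(P',Q')^{12}.
Build f_{17,P'} and f_{17,Q'} via the 5-bit ladder of 17=10001_2; evaluate at shifted divisors; quotient in F_{239779652646307^4}.
Result: e(P',Q') = 208130310309245 + 130466854050689*t + 59588004229188*t^2 + 29914171504629*t^3.
Raise to 12: e(P,Q) = 80362593265026 + 64968843587640*t + 32093870464686*t^2 + 10429857510477*t^3 in mu_{17}.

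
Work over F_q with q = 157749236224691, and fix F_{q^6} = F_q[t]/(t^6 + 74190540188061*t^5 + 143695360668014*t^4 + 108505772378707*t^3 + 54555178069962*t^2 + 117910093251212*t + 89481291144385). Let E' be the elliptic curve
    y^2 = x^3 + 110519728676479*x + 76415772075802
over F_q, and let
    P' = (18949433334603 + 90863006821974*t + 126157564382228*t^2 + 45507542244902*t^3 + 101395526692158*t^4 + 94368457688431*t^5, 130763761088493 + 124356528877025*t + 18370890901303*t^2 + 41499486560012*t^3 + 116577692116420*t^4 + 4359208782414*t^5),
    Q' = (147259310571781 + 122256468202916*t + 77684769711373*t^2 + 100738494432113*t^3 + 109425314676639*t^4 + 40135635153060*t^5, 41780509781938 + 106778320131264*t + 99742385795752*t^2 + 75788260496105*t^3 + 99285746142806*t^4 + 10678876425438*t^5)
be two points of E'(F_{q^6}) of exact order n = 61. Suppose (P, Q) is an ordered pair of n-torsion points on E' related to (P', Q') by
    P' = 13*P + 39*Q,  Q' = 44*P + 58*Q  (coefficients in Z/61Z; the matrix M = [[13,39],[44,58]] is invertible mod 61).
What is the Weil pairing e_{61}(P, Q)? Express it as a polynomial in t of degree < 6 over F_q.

70864941145636 + 103313554017916*t + 17420361969088*t^2 + 57047601186368*t^3 + 137744246452570*t^4 + 114153276871542*t^5

Alternating bilinearity on E[61] (values in mu_{61} in F_{157749236224691^6}) gives e(P',Q') = e(P,Q)^det(M).
13*58 - 39*44 = -962; reduced mod 61: det = 14, inverse 48.
Build f_{61,P'} and f_{61,Q'} via the 6-bit ladder of 61=111101_2; evaluate at shifted divisors; quotient in F_{157749236224691^6}.
f_P(D_Q)/f_Q(D_P) = 23723235956136 + 41185088988736*t + 49100833062511*t^2 + 12313710197263*t^3 + 38687681315888*t^4 + 54959904985905*t^5.
(23723235956136 + 41185088988736*t + 49100833062511*t^2 + 12313710197263*t^3 + 38687681315888*t^4 + 54959904985905*t^5)^{48} mod (157749236224691,f) = 70864941145636 + 103313554017916*t + 17420361969088*t^2 + 57047601186368*t^3 + 137744246452570*t^4 + 114153276871542*t^5.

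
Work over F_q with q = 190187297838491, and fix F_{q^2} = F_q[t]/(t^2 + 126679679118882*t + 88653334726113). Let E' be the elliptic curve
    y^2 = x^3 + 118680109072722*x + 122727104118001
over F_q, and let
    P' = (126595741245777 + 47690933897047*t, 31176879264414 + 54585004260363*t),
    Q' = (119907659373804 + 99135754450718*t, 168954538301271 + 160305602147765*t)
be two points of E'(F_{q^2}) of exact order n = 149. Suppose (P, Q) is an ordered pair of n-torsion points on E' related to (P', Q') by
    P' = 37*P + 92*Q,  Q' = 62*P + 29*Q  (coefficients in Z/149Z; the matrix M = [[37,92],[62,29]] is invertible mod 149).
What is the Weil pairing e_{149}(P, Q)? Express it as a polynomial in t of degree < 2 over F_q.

66374169384992 + 130246932236217*t

e_{149}(aP+bQ,cP+dQ) = e_{149}(P,Q)^(ad-bc); with (a,b,c,d)=(37,92,62,29) this gives the det-149 law.
Hence e(P,Q) = e(P',Q')^{62} where 62 = 137^{-1} mod 149.
Build f_{149,P'} and f_{149,Q'} via the 8-bit ladder of 149=10010101_2; evaluate at shifted divisors; quotient in F_{190187297838491^2}.
f_P(D_Q)/f_Q(D_P) = 134274163216165 + 24946168667067*t.
Raise to 62: e(P,Q) = 66374169384992 + 130246932236217*t in mu_{149}.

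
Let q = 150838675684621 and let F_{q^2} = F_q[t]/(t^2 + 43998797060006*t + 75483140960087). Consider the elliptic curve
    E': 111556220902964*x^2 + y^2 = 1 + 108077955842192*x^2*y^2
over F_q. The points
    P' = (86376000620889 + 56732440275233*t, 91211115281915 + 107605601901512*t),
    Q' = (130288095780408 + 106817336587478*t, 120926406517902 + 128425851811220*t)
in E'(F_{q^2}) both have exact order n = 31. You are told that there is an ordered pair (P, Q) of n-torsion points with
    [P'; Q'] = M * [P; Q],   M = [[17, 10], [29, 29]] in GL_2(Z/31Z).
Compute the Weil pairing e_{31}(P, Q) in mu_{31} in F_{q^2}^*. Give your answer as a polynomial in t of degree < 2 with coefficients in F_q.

78118471351016 + 85160925159897*t

e_{31} is bilinear + alternating on E[31], so e_{31}(17*P + 10*Q, 29*P + 29*Q) = e_{31}(P,Q)^(17*29-10*29).
17*29 - 10*29 = 203; reduced mod 31: det = 17, inverse 11.
Edwards->Montgomery: u=(1+y)/(1-y), v=u/x -> 73763453068371v^2=u^3+49483418449097u^2+u; then x_W=869566265193u+86885254685733: y^2=x^3+45626768549291.
5-bit Miller (11111) on E'/F_{150838675684621} with a'=0, b'=45626768549291: accumulate tangent/chord ratios at Q'+S and P'+S'.
e_{31}(P',Q') = 114398392224879 + 74468931710830*t.
Hence e(P,Q) = 78118471351016 + 85160925159897*t in F_{150838675684621^2}^*.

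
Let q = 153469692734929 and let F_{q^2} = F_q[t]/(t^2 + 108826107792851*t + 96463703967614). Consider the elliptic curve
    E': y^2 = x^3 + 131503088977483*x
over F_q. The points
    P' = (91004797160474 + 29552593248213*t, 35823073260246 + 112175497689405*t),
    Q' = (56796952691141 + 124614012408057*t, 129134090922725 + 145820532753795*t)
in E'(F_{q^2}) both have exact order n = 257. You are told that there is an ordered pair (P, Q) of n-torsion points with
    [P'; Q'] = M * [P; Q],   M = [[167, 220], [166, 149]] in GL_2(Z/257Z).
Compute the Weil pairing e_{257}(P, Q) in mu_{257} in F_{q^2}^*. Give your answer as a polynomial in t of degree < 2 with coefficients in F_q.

The 257-Weil pairing on E[257] over F_{153469692734929} is alternating-bilinear: e_{257}(P',Q') = e_{257}(P,Q)^det(M).
167*149 - 220*166 = -11637; reduced mod 257: det = 185, inverse 232.
Run Miller on y^2=x^3+131503088977483*x over F_{153469692734929}: ladder 100000001 (9 bits); e = f_P(D_Q)/f_Q(D_P).
So e_{257}(P',Q') = 121422049212626 + 31969798254509*t.
Raise to 232: e(P,Q) = 40507336323606 + 84809321076321*t in mu_{257}.

40507336323606 + 84809321076321*t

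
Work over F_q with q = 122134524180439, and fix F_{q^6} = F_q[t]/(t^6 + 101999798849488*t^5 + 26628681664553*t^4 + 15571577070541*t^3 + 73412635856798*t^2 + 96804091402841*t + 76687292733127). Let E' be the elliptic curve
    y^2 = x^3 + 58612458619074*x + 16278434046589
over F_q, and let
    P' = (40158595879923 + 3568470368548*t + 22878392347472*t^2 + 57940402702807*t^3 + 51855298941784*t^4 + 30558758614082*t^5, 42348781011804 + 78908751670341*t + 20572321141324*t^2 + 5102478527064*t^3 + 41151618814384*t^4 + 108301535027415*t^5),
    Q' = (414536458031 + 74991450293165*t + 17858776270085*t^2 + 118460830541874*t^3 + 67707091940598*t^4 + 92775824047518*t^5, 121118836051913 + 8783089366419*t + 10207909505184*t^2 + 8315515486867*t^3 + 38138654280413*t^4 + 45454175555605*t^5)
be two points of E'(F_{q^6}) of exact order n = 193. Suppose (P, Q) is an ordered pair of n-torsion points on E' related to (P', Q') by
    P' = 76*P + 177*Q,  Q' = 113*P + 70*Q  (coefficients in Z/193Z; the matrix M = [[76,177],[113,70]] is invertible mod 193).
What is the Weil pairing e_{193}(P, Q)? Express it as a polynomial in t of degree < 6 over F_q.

Under M = [[76,177],[113,70]] in GL_2(Z/193), e_{193}(P',Q') = e_{193}(P,Q)^(76*70-177*113 mod 193).
Hence e(P,Q) = e(P',Q')^{89} where 89 = 180^{-1} mod 193.
Run Miller on y^2=x^3+58612458619074*x+16278434046589 over F_{122134524180439}: ladder 11000001 (8 bits); e = f_P(D_Q)/f_Q(D_P).
f_P(D_Q)/f_Q(D_P) = 46948397162936 + 9437609190767*t + 115182321579426*t^2 + 107266924375385*t^3 + 87012052503960*t^4 + 35969574633643*t^5.
Finally e_{193}(P,Q) = 78388923066877 + 40578254223944*t + 39831786729046*t^2 + 74323525423368*t^3 + 76303444999729*t^4 + 59909087095095*t^5.

78388923066877 + 40578254223944*t + 39831786729046*t^2 + 74323525423368*t^3 + 76303444999729*t^4 + 59909087095095*t^5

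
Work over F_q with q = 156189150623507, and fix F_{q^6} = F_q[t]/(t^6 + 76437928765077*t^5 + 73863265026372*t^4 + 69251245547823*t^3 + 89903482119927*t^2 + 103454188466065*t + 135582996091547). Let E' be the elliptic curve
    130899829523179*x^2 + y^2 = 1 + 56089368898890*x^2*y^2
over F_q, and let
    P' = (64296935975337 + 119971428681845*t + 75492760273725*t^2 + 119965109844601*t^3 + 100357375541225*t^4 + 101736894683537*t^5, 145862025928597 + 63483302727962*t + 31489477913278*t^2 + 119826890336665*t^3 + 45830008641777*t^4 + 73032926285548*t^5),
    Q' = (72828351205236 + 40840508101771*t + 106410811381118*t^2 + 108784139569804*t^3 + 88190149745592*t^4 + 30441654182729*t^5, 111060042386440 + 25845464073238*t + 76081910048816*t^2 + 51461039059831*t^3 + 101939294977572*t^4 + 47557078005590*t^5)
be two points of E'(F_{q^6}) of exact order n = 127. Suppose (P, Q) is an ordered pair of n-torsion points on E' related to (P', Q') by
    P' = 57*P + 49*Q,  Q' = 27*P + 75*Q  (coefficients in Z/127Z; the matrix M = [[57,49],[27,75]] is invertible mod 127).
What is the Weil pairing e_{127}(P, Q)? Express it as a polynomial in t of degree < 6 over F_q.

152978540830581 + 46677685342824*t + 80078951144306*t^2 + 208941135214*t^3 + 48224804878018*t^4 + 73853644742599*t^5

The 127-Weil pairing on E[127] over F_{156189150623507} is alternating-bilinear: e_{127}(P',Q') = e_{127}(P,Q)^det(M).
Hence e(P,Q) = e(P',Q')^{41} where 41 = 31^{-1} mod 127.
Map (x,y)_Ed via u=(1+y)/(1-y), v=(1+y)/((1-y)x) to Montgomery A=94191984293400,B=83752227586795; then to (a',b')=(100566969505297,3155990024272).
Miller loop for e_{127} over F_{156189150623507^6}: bits of 127 = 1111111; 6 double steps + 6 add steps, l/v at each.
Miller gives e_{127}(P',Q') = 120270900185597 + 103256391021764*t + 129555355831576*t^2 + 54340617813938*t^3 + 3841517705881*t^4 + 28995166646528*t^5 in F_{156189150623507^6}.
Raise to 41: e(P,Q) = 152978540830581 + 46677685342824*t + 80078951144306*t^2 + 208941135214*t^3 + 48224804878018*t^4 + 73853644742599*t^5 in mu_{127}.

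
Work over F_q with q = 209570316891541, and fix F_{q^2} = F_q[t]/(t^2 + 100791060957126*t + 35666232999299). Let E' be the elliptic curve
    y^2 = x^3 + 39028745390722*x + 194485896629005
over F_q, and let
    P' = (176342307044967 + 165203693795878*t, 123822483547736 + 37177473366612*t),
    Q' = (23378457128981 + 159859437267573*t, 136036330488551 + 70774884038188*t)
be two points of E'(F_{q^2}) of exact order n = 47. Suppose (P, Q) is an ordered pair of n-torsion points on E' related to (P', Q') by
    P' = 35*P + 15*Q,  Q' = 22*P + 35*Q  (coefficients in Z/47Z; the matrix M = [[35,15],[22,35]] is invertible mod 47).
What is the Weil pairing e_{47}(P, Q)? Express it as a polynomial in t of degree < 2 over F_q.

158956620457458 + 86603746259856*t

Under M = [[35,15],[22,35]] in GL_2(Z/47), e_{47}(P',Q') = e_{47}(P,Q)^(35*35-15*22 mod 47).
Hence e(P,Q) = e(P',Q')^{24} where 24 = 2^{-1} mod 47.
Double-and-add over 101111: 6-1 doublings, 5-1 additions; each step l_{T,T}/v_{2T} or l_{T,P'}/v at Q'+S for random S.
Result: e(P',Q') = 203502307600611 + 98340086990196*t.
Finally e_{47}(P,Q) = 158956620457458 + 86603746259856*t.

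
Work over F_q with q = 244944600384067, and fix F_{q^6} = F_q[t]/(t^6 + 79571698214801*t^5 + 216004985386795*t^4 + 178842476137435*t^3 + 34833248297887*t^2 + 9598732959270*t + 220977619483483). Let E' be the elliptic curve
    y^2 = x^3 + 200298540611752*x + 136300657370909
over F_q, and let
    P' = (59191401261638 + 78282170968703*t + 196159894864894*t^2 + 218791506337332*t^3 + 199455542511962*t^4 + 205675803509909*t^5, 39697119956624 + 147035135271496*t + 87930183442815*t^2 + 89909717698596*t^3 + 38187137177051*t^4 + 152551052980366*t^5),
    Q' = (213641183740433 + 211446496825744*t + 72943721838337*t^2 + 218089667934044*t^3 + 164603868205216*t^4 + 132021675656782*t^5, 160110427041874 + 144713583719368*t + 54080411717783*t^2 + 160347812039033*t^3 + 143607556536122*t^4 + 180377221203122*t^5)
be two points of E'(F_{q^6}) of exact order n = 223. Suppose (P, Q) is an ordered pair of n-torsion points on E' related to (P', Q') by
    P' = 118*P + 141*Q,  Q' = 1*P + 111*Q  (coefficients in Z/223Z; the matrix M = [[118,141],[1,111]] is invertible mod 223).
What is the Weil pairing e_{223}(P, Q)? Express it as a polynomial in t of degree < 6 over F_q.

Alternating bilinearity on E[223] (values in mu_{223} in F_{244944600384067^6}) gives e(P',Q') = e(P,Q)^det(M).
118*111 - 141*1 = 12957; reduced mod 223: det = 23, inverse 97.
8-bit Miller (11011111) on E'/F_{244944600384067} with a'=200298540611752, b'=136300657370909: accumulate tangent/chord ratios at Q'+S and P'+S'.
The quotient is 166483971293207 + 214517038479997*t + 162648102552055*t^2 + 242660446895251*t^3 + 121728801274922*t^4 + 137697918412634*t^5.
Finally e_{223}(P,Q) = 177025225459120 + 94302214012028*t + 43015926279854*t^2 + 244938196292801*t^3 + 29326319694042*t^4 + 69759687523910*t^5.

177025225459120 + 94302214012028*t + 43015926279854*t^2 + 244938196292801*t^3 + 29326319694042*t^4 + 69759687523910*t^5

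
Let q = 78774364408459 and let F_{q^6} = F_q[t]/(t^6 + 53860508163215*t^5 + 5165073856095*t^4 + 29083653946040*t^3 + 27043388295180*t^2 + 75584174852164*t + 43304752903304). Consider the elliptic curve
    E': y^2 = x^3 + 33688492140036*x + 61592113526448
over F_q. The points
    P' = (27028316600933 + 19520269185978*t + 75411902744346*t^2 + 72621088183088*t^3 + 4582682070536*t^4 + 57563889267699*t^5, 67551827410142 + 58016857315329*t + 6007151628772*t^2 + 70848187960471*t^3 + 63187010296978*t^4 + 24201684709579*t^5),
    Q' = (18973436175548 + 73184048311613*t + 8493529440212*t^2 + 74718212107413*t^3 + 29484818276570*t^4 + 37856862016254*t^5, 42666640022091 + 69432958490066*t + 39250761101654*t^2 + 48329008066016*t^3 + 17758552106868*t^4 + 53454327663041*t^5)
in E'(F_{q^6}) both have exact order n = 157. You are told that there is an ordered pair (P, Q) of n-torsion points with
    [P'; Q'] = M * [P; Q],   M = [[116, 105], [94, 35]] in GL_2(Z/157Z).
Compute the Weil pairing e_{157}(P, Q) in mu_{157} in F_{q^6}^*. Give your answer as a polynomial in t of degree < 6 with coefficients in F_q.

Under M = [[116,105],[94,35]] in GL_2(Z/157), e_{157}(P',Q') = e_{157}(P,Q)^(116*35-105*94 mod 157).
Hence e(P,Q) = e(P',Q')^{156} where 156 = 156^{-1} mod 157.
Miller loop for e_{157} over F_{78774364408459^6}: bits of 157 = 10011101; 7 double steps + 4 add steps, l/v at each.
The quotient is 56017805547468 + 72859031341902*t + 76961878055337*t^2 + 10437137791685*t^3 + 78722685117769*t^4 + 77421051977025*t^5.
(56017805547468 + 72859031341902*t + 76961878055337*t^2 + 10437137791685*t^3 + 78722685117769*t^4 + 77421051977025*t^5)^{156} mod (78774364408459,f) = 37910457113083 + 42516144571494*t + 33794989445155*t^2 + 9848058142197*t^3 + 52304887722757*t^4 + 76103285599762*t^5.

37910457113083 + 42516144571494*t + 33794989445155*t^2 + 9848058142197*t^3 + 52304887722757*t^4 + 76103285599762*t^5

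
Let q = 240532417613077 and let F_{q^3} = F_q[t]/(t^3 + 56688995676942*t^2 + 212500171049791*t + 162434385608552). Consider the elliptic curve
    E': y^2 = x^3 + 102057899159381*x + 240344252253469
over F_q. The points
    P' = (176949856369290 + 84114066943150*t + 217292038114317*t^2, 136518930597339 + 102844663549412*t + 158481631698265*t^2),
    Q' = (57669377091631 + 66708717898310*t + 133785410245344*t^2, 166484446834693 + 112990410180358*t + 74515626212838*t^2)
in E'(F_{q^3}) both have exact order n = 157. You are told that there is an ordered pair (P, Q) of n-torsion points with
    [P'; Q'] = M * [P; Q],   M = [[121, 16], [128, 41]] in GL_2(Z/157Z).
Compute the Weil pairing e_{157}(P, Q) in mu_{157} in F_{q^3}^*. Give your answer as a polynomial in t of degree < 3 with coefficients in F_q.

130008952546779 + 170741026735183*t + 159080359939407*t^2

The 157-Weil pairing on E[157] over F_{240532417613077} is alternating-bilinear: e_{157}(P',Q') = e_{157}(P,Q)^det(M).
det M = 121*41 - 16*128 = 2913 = 87 (mod 157); 87^{-1} = 74 (mod 157).
Run Miller on y^2=x^3+102057899159381*x+240344252253469 over F_{240532417613077}: ladder 10011101 (8 bits); e = f_P(D_Q)/f_Q(D_P).
Miller gives e_{157}(P',Q') = 84639234319196 + 29416047023698*t + 224482065902546*t^2 in F_{240532417613077^3}.
e_{157}(P,Q) = (84639234319196 + 29416047023698*t + 224482065902546*t^2)^{74} = 130008952546779 + 170741026735183*t + 159080359939407*t^2.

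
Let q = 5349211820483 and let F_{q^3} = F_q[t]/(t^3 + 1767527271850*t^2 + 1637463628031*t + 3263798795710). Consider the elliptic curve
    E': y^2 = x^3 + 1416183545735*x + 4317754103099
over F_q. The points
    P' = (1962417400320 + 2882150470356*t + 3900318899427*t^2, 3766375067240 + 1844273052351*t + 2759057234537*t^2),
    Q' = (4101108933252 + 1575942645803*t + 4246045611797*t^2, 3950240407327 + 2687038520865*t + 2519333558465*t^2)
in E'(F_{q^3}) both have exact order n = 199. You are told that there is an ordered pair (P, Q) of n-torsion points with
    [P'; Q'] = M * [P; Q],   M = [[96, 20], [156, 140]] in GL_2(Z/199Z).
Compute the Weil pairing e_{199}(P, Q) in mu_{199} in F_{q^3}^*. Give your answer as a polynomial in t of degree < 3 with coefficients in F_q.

e_{199} is bilinear + alternating on E[199], so e_{199}(96*P + 20*Q, 156*P + 140*Q) = e_{199}(P,Q)^(96*140-20*156).
det M = 96*140 - 20*156 = 10320 = 171 (mod 199); 171^{-1} = 135 (mod 199).
n = 199 = (11000111)_2 (8 bits, wt 5); accumulate f_{199,P'}(Q'+S)/f_{199,P'}(S) along the 7-step ladder.
So e_{199}(P',Q') = 3526738180745 + 5003973117330*t + 2892525466525*t^2.
Thus e_{199}(P,Q) = 4108127723291 + 4109890325080*t + 529838044094*t^2.

4108127723291 + 4109890325080*t + 529838044094*t^2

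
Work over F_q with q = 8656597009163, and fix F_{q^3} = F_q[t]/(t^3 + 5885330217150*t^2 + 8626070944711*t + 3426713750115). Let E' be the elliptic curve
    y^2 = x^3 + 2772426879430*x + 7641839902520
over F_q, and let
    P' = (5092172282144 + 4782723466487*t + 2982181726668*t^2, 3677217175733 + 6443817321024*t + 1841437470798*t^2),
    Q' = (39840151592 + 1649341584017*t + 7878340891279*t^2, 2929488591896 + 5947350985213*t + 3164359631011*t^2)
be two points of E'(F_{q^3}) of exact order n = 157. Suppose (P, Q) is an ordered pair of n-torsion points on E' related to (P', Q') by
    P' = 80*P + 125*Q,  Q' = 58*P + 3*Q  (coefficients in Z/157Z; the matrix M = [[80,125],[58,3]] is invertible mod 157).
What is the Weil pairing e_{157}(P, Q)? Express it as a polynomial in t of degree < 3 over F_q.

Alternating bilinearity on E[157] (values in mu_{157} in F_{8656597009163^3}) gives e(P',Q') = e(P,Q)^det(M).
Inverting 55 mod 157: 20. Thus e_{157}(P,Q) = e(P',Q')^{20}.
Build f_{157,P'} and f_{157,Q'} via the 8-bit ladder of 157=10011101_2; evaluate at shifted divisors; quotient in F_{8656597009163^3}.
Miller gives e_{157}(P',Q') = 3150553485452 + 3922310861930*t + 5262488144427*t^2 in F_{8656597009163^3}.
Hence e(P,Q) = 1503296372288 + 5696201156606*t + 1719886517558*t^2 in F_{8656597009163^3}^*.

1503296372288 + 5696201156606*t + 1719886517558*t^2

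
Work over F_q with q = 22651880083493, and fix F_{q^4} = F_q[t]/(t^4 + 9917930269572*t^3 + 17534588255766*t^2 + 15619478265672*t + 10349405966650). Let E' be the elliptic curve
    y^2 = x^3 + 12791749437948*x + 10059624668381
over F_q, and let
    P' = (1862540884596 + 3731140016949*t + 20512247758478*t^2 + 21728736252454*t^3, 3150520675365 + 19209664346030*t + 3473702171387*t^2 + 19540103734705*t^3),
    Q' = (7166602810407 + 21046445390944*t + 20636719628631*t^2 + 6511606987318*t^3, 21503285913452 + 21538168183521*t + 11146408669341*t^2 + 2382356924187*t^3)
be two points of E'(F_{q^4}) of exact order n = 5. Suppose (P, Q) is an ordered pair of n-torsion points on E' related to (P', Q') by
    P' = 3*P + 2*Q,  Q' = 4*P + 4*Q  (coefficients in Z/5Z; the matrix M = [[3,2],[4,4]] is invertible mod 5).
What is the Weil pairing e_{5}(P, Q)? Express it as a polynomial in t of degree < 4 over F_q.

2963799584272 + 8669814452498*t + 14205367821186*t^2 + 14709857527488*t^3

The 5-Weil pairing on E[5] over F_{22651880083493} is alternating-bilinear: e_{5}(P',Q') = e_{5}(P,Q)^det(M).
3*4 - 2*4 = 4; reduced mod 5: det = 4, inverse 4.
3-bit Miller (101) on E'/F_{22651880083493} with a'=12791749437948, b'=10059624668381: accumulate tangent/chord ratios at Q'+S and P'+S'.
The quotient is 1662301382202 + 12511801534715*t + 8718053604985*t^2 + 10777002867774*t^3.
Finally e_{5}(P,Q) = 2963799584272 + 8669814452498*t + 14205367821186*t^2 + 14709857527488*t^3.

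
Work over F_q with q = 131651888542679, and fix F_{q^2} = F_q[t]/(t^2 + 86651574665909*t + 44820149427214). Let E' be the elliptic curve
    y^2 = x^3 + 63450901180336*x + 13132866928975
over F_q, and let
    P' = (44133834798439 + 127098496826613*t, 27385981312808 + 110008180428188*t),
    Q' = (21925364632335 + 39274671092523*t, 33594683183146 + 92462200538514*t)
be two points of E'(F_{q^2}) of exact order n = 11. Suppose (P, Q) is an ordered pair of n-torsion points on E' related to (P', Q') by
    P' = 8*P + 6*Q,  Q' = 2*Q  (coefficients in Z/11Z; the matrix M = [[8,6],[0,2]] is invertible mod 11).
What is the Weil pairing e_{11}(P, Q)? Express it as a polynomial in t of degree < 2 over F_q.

9828886238001 + 69561541875420*t

The 11-Weil pairing on E[11] over F_{131651888542679} is alternating-bilinear: e_{11}(P',Q') = e_{11}(P,Q)^det(M).
det M = 8*2 - 6*0 = 16 = 5 (mod 11); 5^{-1} = 9 (mod 11).
Build f_{11,P'} and f_{11,Q'} via the 4-bit ladder of 11=1011_2; evaluate at shifted divisors; quotient in F_{131651888542679^2}.
Result: e(P',Q') = 13193270352430 + 28817512106868*t.
Thus e_{11}(P,Q) = 9828886238001 + 69561541875420*t.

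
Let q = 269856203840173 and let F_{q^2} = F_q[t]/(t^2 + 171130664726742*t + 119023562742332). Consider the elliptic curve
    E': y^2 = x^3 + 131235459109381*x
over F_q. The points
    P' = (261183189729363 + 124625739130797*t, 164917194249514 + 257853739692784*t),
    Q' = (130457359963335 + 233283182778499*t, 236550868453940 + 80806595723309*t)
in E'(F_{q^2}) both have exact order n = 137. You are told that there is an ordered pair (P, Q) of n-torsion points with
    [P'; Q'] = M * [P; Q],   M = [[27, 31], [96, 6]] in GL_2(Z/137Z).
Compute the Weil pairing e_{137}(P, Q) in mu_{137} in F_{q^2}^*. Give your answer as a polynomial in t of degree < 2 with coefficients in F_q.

33203698460128 + 214110447267833*t

Alternating bilinearity on E[137] (values in mu_{137} in F_{269856203840173^2}) gives e(P',Q') = e(P,Q)^det(M).
27*6 - 31*96 = -2814; reduced mod 137: det = 63, inverse 87.
Run Miller on y^2=x^3+131235459109381*x over F_{269856203840173}: ladder 10001001 (8 bits); e = f_P(D_Q)/f_Q(D_P).
e_{137}(P',Q') = 75154526522005 + 87941749624398*t.
Hence e(P,Q) = 33203698460128 + 214110447267833*t in F_{269856203840173^2}^*.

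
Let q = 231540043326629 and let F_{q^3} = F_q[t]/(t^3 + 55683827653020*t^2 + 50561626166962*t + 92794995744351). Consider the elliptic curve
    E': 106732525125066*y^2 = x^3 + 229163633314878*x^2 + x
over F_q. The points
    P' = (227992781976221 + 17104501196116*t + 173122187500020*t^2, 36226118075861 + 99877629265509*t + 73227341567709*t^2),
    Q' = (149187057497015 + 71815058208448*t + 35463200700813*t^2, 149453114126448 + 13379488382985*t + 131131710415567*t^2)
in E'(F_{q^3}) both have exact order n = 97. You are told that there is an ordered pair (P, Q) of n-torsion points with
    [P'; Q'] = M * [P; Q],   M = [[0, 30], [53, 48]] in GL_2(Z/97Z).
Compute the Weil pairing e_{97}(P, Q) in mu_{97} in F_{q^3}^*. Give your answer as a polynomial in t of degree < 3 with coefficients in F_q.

89366514843340 + 7525270655551*t + 158712232025944*t^2

The 97-Weil pairing on E[97] over F_{231540043326629} is alternating-bilinear: e_{97}(P',Q') = e_{97}(P,Q)^det(M).
So e_{97}(P,Q) = e_{97}(P',Q')^{74}, since 59*74 = 1 mod 97.
(x,y)|->(114727102823362x+149526486223542,114727102823362y) sends E' to y^2=x^3+175736869193004*x+160430503728447.
n = 97 = (1100001)_2 (7 bits, wt 3); accumulate f_{97,P'}(Q'+S)/f_{97,P'}(S) along the 6-step ladder.
e_{97}(P',Q') = 40073406244415 + 159816660692320*t + 152673150604674*t^2.
Finally e_{97}(P,Q) = 89366514843340 + 7525270655551*t + 158712232025944*t^2.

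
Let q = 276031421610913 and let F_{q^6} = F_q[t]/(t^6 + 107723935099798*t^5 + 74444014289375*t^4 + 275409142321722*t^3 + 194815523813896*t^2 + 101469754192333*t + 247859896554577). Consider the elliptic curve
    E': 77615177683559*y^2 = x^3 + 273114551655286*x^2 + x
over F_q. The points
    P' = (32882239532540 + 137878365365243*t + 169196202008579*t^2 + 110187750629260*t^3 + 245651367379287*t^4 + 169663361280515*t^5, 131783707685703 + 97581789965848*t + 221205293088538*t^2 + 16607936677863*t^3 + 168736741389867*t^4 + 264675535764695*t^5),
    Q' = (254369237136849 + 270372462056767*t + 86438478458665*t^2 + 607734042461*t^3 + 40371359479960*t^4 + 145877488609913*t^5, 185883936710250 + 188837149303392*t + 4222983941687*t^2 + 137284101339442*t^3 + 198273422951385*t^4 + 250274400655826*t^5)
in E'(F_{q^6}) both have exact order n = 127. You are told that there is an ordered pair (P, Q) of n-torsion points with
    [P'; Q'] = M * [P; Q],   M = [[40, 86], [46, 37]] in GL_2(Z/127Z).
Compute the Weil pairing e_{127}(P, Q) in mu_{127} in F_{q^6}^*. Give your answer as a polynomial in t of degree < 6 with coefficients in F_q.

e_{127}(aP+bQ,cP+dQ) = e_{127}(P,Q)^(ad-bc); with (a,b,c,d)=(40,86,46,37) this gives the det-127 law.
40*37 - 86*46 = -2476; reduced mod 127: det = 64, inverse 2.
(x,y)|->(4412252794093x+225776440960529,4412252794093y) sends E' to y^2=x^3+15419494648720.
n = 127 = (1111111)_2 (7 bits, wt 7); accumulate f_{127,P'}(Q'+S)/f_{127,P'}(S) along the 6-step ladder.
Miller gives e_{127}(P',Q') = 144154495346028 + 3306279879721*t + 122970402452179*t^2 + 190370163801759*t^3 + 82268561759992*t^4 + 98223596219217*t^5 in F_{276031421610913^6}.
Finally e_{127}(P,Q) = 231056523727567 + 47958098616383*t + 29898484208747*t^2 + 214802775941951*t^3 + 154891062868025*t^4 + 172689478003747*t^5.

231056523727567 + 47958098616383*t + 29898484208747*t^2 + 214802775941951*t^3 + 154891062868025*t^4 + 172689478003747*t^5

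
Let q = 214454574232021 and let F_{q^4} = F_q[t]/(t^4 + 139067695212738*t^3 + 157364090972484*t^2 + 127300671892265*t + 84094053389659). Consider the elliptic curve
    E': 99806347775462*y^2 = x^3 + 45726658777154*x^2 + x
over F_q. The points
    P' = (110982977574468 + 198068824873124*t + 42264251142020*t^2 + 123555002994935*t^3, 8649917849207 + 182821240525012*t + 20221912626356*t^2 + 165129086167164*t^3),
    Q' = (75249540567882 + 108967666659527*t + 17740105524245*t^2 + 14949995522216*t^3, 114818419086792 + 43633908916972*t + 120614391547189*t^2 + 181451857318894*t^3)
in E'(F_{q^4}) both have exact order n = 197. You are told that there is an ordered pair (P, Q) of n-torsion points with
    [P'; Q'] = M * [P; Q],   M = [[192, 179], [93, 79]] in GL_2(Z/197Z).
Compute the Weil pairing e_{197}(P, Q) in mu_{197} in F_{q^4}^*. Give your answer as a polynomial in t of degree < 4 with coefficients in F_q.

211630556429473 + 148425051414315*t + 119711726812422*t^2 + 46716771593061*t^3

e_{197}(aP+bQ,cP+dQ) = e_{197}(P,Q)^(ad-bc); with (a,b,c,d)=(192,179,93,79) this gives the det-197 law.
So e_{197}(P,Q) = e_{197}(P',Q')^{65}, since 97*65 = 1 mod 197.
Undo Montgomery via alpha=48026408562743, beta=8782339879467: (a',b')=(177930927951302,167229968028145) over F_{214454574232021}.
Miller loop for e_{197} over F_{214454574232021^4}: bits of 197 = 11000101; 7 double steps + 3 add steps, l/v at each.
f_P(D_Q)/f_Q(D_P) = 128057585358826 + 196765855489191*t + 109675307919284*t^2 + 144214424556162*t^3.
Thus e_{197}(P,Q) = 211630556429473 + 148425051414315*t + 119711726812422*t^2 + 46716771593061*t^3.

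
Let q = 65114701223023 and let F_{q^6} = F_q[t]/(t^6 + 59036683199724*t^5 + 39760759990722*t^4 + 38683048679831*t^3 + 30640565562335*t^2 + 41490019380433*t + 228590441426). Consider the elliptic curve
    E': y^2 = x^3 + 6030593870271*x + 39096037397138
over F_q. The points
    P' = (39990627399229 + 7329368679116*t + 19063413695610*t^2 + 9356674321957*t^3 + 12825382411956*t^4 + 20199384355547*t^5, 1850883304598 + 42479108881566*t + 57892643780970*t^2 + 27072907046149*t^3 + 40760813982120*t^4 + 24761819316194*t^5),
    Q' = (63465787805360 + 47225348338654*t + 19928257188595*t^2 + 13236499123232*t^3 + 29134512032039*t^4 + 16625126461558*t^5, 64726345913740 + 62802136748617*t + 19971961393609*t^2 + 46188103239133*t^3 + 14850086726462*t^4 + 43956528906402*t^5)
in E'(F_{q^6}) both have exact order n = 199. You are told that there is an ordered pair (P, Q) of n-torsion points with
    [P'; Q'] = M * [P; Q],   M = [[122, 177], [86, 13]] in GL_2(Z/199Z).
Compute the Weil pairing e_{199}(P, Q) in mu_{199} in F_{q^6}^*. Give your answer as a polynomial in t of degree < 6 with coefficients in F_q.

43547970712537 + 1894455628646*t + 24332744050880*t^2 + 35866561099167*t^3 + 17511553444005*t^4 + 34795154771033*t^5

Under M = [[122,177],[86,13]] in GL_2(Z/199), e_{199}(P',Q') = e_{199}(P,Q)^(122*13-177*86 mod 199).
122*13 - 177*86 = -13636; reduced mod 199: det = 95, inverse 44.
Double-and-add over 11000111: 8-1 doublings, 5-1 additions; each step l_{T,T}/v_{2T} or l_{T,P'}/v at Q'+S for random S.
e_{199}(P',Q') = 4379530930385 + 8256308394886*t + 28903364150915*t^2 + 21664318000698*t^3 + 33093541427225*t^4 + 65029411044069*t^5.
Raise to 44: e(P,Q) = 43547970712537 + 1894455628646*t + 24332744050880*t^2 + 35866561099167*t^3 + 17511553444005*t^4 + 34795154771033*t^5 in mu_{199}.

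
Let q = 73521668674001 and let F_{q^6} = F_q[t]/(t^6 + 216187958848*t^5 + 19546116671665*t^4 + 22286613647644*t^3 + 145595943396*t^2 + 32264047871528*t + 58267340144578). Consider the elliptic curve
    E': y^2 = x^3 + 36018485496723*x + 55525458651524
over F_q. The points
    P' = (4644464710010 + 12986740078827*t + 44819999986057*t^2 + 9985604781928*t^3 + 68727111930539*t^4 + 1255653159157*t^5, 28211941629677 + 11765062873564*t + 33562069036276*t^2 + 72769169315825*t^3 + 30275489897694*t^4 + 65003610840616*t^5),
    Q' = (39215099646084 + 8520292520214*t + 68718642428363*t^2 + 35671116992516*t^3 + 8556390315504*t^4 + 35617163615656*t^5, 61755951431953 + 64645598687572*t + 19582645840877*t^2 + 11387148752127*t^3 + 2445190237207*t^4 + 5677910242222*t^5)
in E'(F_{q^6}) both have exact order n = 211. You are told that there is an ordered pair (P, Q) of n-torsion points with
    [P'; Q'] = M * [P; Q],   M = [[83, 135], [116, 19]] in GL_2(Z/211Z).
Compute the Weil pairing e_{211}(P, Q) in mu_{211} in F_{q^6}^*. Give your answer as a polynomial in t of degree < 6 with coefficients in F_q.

Alternating bilinearity on E[211] (values in mu_{211} in F_{73521668674001^6}) gives e(P',Q') = e(P,Q)^det(M).
det M = 83*19 - 135*116 = -14083 = 54 (mod 211); 54^{-1} = 43 (mod 211).
Miller loop for e_{211} over F_{73521668674001^6}: bits of 211 = 11010011; 7 double steps + 4 add steps, l/v at each.
Result: e(P',Q') = 54169807489865 + 28461061953867*t + 26520456018683*t^2 + 39644399787917*t^3 + 32935485116292*t^4 + 35503091092345*t^5.
e_{211}(P,Q) = (54169807489865 + 28461061953867*t + 26520456018683*t^2 + 39644399787917*t^3 + 32935485116292*t^4 + 35503091092345*t^5)^{43} = 52049266524632 + 66460114692193*t + 69937140469896*t^2 + 59140228146116*t^3 + 35341580937223*t^4 + 54490068519958*t^5.

52049266524632 + 66460114692193*t + 69937140469896*t^2 + 59140228146116*t^3 + 35341580937223*t^4 + 54490068519958*t^5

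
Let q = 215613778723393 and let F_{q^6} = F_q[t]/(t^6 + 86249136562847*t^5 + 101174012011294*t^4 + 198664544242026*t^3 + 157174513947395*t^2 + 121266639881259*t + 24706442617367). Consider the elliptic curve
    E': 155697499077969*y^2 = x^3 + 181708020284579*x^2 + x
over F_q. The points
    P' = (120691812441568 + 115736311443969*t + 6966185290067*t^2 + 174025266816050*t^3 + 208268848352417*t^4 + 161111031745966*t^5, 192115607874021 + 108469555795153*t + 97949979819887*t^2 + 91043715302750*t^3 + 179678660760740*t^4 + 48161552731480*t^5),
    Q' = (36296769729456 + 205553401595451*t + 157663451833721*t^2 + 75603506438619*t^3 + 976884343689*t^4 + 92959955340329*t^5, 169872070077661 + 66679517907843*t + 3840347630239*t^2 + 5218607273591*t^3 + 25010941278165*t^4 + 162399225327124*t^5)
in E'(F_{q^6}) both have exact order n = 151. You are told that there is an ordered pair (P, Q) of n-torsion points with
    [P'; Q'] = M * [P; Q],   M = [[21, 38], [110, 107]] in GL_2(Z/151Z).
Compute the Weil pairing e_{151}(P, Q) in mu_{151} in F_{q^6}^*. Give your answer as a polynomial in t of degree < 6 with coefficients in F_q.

Alternating bilinearity on E[151] (values in mu_{151} in F_{215613778723393^6}) gives e(P',Q') = e(P,Q)^det(M).
So e_{151}(P,Q) = e_{151}(P',Q')^{146}, since 30*146 = 1 mod 151.
(x,y)|->(39676513247811x+43101399294760,39676513247811y) sends E' to y^2=x^3+74590844928862*x+197899646868844.
8-bit Miller (10010111) on E'/F_{215613778723393} with a'=74590844928862, b'=197899646868844: accumulate tangent/chord ratios at Q'+S and P'+S'.
f_P(D_Q)/f_Q(D_P) = 50156301708189 + 40481259776514*t + 58345496657665*t^2 + 169893977079218*t^3 + 151419863440382*t^4 + 72688872327978*t^5.
Hence e(P,Q) = 27607433580979 + 69818528821584*t + 131291693852696*t^2 + 94995383401554*t^3 + 204724749299439*t^4 + 166659934913744*t^5 in F_{215613778723393^6}^*.

27607433580979 + 69818528821584*t + 131291693852696*t^2 + 94995383401554*t^3 + 204724749299439*t^4 + 166659934913744*t^5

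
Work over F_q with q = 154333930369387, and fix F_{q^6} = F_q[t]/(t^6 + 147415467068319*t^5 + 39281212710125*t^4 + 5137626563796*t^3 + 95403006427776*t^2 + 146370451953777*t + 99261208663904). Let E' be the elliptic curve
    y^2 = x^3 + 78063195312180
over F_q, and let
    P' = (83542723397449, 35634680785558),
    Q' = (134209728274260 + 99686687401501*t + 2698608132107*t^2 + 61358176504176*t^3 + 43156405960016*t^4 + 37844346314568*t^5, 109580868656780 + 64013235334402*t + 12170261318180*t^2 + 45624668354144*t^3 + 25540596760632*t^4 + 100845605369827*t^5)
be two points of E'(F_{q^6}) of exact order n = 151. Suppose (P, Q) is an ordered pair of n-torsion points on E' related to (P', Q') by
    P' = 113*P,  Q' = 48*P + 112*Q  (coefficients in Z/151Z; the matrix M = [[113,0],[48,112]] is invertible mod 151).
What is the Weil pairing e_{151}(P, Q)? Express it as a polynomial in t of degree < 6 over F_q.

Since e_{151}(P,P)=e_{151}(Q,Q)=1 and e_{151}(Q,P)=e_{151}(P,Q)^{-1}, expanding e_{151}(113*P,48*P + 112*Q) leaves e(P,Q)^det(M).
Hence e(P,Q) = e(P',Q')^{124} where 124 = 123^{-1} mod 151.
Build f_{151,P'} and f_{151,Q'} via the 8-bit ladder of 151=10010111_2; evaluate at shifted divisors; quotient in F_{154333930369387^6}.
f_P(D_Q)/f_Q(D_P) = 51085248007522 + 110840040260737*t + 39880609746741*t^2 + 70483563876430*t^3 + 52416573382336*t^4 + 3084401853909*t^5.
Raise to 124: e(P,Q) = 133087036637248 + 145593211182379*t + 51586725318939*t^2 + 46449572614599*t^3 + 36613336497887*t^4 + 107918705809258*t^5 in mu_{151}.

133087036637248 + 145593211182379*t + 51586725318939*t^2 + 46449572614599*t^3 + 36613336497887*t^4 + 107918705809258*t^5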